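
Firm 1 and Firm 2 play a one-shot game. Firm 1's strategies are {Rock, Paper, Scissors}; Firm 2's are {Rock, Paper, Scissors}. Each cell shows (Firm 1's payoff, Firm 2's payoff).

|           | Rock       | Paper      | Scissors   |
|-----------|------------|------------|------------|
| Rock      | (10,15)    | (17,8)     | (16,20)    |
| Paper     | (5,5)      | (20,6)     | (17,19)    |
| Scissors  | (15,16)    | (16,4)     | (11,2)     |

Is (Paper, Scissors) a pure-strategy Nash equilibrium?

Holding Firm 2 at Scissors: Firm 1 gets 17 from Paper, versus 16 from Rock, 11 from Scissors. No profitable deviation for Firm 1.
Holding Firm 1 at Paper: Firm 2 gets 19 from Scissors, versus 5 from Rock, 6 from Paper. No profitable deviation for Firm 2 either.

Yes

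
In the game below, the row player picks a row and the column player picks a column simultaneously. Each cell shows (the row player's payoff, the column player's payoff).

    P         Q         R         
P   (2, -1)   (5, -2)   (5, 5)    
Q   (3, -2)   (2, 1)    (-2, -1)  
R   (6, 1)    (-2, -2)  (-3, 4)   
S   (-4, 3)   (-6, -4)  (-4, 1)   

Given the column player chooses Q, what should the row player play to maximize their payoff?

With the column player fixed at Q, the row player's payoffs are: P → 5, Q → 2, R → -2, S → -6.
The maximum is 5, achieved by P.

P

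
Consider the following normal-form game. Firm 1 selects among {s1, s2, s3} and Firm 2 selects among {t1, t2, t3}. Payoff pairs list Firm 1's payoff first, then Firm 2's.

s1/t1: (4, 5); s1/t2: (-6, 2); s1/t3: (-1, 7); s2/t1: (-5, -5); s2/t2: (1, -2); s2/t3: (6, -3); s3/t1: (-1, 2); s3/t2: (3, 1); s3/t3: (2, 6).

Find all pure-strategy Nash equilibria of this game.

No pure-strategy Nash equilibrium

A profile is a Nash equilibrium when each player is best-responding to the other.
Firm 1's best responses — vs t1: s1 (payoff 4); vs t2: s3 (payoff 3); vs t3: s2 (payoff 6).
Firm 2's best responses — vs s1: t3 (payoff 7); vs s2: t2 (payoff -2); vs s3: t3 (payoff 6).
No cell has both players best-responding. For instance, Firm 1's best reply to t2 is s3, but against s3 Firm 2 prefers t3 over t2.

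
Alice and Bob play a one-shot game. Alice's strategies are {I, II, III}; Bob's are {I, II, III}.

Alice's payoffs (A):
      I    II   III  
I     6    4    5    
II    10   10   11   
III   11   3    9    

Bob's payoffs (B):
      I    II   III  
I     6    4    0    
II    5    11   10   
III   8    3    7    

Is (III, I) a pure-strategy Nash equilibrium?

Yes

Holding Bob at I: Alice gets 11 from III, versus 6 from I, 10 from II. No profitable deviation for Alice.
Holding Alice at III: Bob gets 8 from I, versus 3 from II, 7 from III. No profitable deviation for Bob either.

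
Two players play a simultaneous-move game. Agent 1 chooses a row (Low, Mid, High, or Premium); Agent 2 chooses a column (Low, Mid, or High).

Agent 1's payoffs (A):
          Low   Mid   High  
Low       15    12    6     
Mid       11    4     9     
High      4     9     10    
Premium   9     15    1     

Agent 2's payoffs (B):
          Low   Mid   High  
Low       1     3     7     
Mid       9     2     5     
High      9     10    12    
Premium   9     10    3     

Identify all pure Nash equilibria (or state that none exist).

Check mutual best responses: a cell is a NE iff neither player can gain by unilaterally deviating.
Agent 1's best responses — vs Low: Low (payoff 15); vs Mid: Premium (payoff 15); vs High: High (payoff 10).
Agent 2's best responses — vs Low: High (payoff 7); vs Mid: Low (payoff 9); vs High: High (payoff 12); vs Premium: Mid (payoff 10).
Mutual best responses occur at (High, High) and (Premium, Mid); at each, neither player gains by switching.

(High, High) and (Premium, Mid)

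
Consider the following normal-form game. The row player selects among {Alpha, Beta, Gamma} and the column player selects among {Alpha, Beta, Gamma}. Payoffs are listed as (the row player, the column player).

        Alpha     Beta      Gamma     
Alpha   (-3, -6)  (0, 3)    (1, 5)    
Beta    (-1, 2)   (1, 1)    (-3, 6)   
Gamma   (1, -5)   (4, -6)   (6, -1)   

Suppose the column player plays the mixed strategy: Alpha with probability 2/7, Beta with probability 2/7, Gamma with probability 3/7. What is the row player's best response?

Compute the row player's expected payoff from each pure strategy against the given mix.
Alpha: (2/7)·(-3) + (2/7)·0 + (3/7)·1 = -3/7
Beta: (2/7)·(-1) + (2/7)·1 + (3/7)·(-3) = -9/7
Gamma: (2/7)·1 + (2/7)·4 + (3/7)·6 = 4
Highest expected payoff is 4, from Gamma.

Gamma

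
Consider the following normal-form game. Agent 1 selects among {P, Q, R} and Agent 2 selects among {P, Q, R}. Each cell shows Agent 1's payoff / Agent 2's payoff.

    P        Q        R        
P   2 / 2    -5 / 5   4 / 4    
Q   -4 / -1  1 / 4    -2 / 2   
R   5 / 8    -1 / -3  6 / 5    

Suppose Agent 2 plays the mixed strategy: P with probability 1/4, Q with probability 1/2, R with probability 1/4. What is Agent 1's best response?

Agent 1's best reply maximizes expected payoff against the mix.
P: (1/4)·2 + (1/2)·(-5) + (1/4)·4 = -1
Q: (1/4)·(-4) + (1/2)·1 + (1/4)·(-2) = -1
R: (1/4)·5 + (1/2)·(-1) + (1/4)·6 = 9/4
Highest expected payoff is 9/4, from R.

R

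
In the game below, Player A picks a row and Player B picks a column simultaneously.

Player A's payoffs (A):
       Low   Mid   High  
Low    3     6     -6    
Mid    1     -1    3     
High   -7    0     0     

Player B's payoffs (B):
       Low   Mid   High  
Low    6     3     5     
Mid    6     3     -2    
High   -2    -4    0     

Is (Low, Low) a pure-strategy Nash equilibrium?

Holding Player B at Low: Player A gets 3 from Low, versus 1 from Mid, -7 from High. No profitable deviation for Player A.
Holding Player A at Low: Player B gets 6 from Low, versus 3 from Mid, 5 from High. No profitable deviation for Player B either.

Yes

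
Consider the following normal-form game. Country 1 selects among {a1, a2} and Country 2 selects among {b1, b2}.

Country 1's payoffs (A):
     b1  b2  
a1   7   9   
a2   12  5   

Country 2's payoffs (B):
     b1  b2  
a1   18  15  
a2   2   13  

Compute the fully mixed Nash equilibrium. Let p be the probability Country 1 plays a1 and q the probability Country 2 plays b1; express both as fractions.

p = 11/14, q = 4/9

In a mixed NE each player is indifferent between their pure strategies, so the opponent's mix sets the indifference.
Country 2 indifferent between b1 and b2: p·18 + (1−p)·2 = p·15 + (1−p)·13 ⟹ 2 + 16p = 13 + 2p ⟹ p = 11/14.
Country 1 indifferent between a1 and a2: q·7 + (1−q)·9 = q·12 + (1−q)·5 ⟹ 9 + (-2)q = 5 + 7q ⟹ q = 4/9.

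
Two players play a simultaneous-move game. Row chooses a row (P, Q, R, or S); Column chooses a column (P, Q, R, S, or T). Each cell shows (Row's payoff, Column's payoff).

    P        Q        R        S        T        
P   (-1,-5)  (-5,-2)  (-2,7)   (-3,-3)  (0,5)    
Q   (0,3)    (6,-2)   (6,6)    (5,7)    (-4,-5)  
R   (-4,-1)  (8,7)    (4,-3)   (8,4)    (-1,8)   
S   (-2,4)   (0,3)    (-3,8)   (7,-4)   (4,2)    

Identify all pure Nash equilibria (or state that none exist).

There is no pure-strategy Nash equilibrium

A profile is a Nash equilibrium when each player is best-responding to the other.
Row's best responses — vs P: Q (payoff 0); vs Q: R (payoff 8); vs R: Q (payoff 6); vs S: R (payoff 8); vs T: S (payoff 4).
Column's best responses — vs P: R (payoff 7); vs Q: S (payoff 7); vs R: T (payoff 8); vs S: R (payoff 8).
No cell has both players best-responding. For instance, Row's best reply to P is Q, but against Q Column prefers S over P.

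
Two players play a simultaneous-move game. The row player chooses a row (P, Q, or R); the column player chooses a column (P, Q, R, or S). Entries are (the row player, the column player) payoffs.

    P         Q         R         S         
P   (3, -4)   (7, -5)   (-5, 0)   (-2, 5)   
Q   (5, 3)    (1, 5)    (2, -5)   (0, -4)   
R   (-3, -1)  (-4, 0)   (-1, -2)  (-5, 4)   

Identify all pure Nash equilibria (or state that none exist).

Find each player's best response to every opponent strategy; NE are the intersections.
The row player's best responses — vs P: Q (payoff 5); vs Q: P (payoff 7); vs R: Q (payoff 2); vs S: Q (payoff 0).
The column player's best responses — vs P: S (payoff 5); vs Q: Q (payoff 5); vs R: S (payoff 4).
No cell has both players best-responding. For instance, the row player's best reply to S is Q, but against Q the column player prefers Q over S.

There is no pure-strategy Nash equilibrium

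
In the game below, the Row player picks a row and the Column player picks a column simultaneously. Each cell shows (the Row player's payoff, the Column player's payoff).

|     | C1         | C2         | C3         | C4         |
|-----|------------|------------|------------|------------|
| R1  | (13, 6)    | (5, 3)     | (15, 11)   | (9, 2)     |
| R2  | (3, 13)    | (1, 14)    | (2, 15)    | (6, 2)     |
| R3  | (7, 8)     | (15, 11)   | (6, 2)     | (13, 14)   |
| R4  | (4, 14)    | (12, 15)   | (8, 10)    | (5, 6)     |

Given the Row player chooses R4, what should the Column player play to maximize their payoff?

With the Row player fixed at R4, the Column player's payoffs are: C1 → 14, C2 → 15, C3 → 10, C4 → 6.
The maximum is 15, achieved by C2.

C2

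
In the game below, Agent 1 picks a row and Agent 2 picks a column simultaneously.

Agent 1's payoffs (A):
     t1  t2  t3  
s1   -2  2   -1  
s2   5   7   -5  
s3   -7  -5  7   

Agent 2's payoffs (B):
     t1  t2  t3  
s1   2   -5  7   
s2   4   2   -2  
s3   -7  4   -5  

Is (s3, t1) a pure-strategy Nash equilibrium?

Holding Agent 2 at t1: Agent 1 gets -7 from s3 but could get 5 by switching to s2. Agent 1 has a profitable deviation.

No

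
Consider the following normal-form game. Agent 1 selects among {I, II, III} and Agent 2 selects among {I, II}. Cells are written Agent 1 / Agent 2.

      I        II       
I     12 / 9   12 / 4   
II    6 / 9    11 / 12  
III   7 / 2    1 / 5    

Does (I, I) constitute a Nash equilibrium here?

Yes

Holding Agent 2 at I: Agent 1 gets 12 from I, versus 6 from II, 7 from III. No profitable deviation for Agent 1.
Holding Agent 1 at I: Agent 2 gets 9 from I, versus 4 from II. No profitable deviation for Agent 2 either.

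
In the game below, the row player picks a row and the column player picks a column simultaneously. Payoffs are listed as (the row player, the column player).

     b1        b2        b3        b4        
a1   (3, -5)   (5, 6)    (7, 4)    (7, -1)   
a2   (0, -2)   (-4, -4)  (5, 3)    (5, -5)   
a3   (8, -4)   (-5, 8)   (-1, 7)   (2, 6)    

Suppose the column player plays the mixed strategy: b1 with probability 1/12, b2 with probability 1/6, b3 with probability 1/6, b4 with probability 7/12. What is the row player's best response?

Compute the row player's expected payoff from each pure strategy against the given mix.
a1: (1/12)·3 + (1/6)·5 + (1/6)·7 + (7/12)·7 = 19/3
a2: (1/12)·0 + (1/6)·(-4) + (1/6)·5 + (7/12)·5 = 37/12
a3: (1/12)·8 + (1/6)·(-5) + (1/6)·(-1) + (7/12)·2 = 5/6
Highest expected payoff is 19/3, from a1.

a1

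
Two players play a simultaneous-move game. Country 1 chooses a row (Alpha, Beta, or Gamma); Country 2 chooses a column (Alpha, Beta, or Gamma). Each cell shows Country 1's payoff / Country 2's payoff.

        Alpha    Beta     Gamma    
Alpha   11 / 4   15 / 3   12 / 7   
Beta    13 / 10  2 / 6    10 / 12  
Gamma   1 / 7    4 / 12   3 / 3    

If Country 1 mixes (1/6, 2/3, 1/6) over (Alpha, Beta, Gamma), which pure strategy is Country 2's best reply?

Gamma

Country 2's best reply maximizes expected payoff against the mix.
Alpha: (1/6)·4 + (2/3)·10 + (1/6)·7 = 17/2
Beta: (1/6)·3 + (2/3)·6 + (1/6)·12 = 13/2
Gamma: (1/6)·7 + (2/3)·12 + (1/6)·3 = 29/3
Highest expected payoff is 29/3, from Gamma.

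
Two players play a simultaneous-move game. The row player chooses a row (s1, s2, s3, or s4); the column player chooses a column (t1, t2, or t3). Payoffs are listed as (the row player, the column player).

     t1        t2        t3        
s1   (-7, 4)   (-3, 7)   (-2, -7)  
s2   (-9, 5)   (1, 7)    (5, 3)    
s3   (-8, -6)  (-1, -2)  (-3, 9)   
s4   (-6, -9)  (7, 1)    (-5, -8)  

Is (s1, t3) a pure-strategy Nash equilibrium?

No

Holding the column player at t3: the row player gets -2 from s1 but could get 5 by switching to s2. The row player has a profitable deviation.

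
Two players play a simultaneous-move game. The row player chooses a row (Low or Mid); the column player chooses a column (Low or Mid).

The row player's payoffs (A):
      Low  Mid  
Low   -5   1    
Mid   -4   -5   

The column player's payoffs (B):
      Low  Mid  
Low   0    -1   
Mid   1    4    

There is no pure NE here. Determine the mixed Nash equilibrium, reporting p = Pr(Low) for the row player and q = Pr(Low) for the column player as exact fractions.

p = 3/4, q = 6/7

In a mixed NE each player is indifferent between their pure strategies, so the opponent's mix sets the indifference.
The column player indifferent between Low and Mid: p·0 + (1−p)·1 = p·(-1) + (1−p)·4 ⟹ 1 + (-1)p = 4 + (-5)p ⟹ p = 3/4.
The row player indifferent between Low and Mid: q·(-5) + (1−q)·1 = q·(-4) + (1−q)·(-5) ⟹ 1 + (-6)q = (-5) + 1q ⟹ q = 6/7.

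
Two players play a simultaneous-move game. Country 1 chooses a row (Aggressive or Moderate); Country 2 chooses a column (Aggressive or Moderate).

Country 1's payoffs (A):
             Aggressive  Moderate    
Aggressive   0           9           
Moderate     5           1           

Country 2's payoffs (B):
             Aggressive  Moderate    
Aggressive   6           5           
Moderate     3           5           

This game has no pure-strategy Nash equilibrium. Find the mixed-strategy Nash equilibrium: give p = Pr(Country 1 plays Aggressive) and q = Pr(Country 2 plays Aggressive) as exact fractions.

p = 2/3, q = 8/13

Each player's mixing probability is pinned down by making the *other* player indifferent.
Country 2 indifferent between Aggressive and Moderate: p·6 + (1−p)·3 = p·5 + (1−p)·5 ⟹ 3 + 3p = 5 + 0p ⟹ p = 2/3.
Country 1 indifferent between Aggressive and Moderate: q·0 + (1−q)·9 = q·5 + (1−q)·1 ⟹ 9 + (-9)q = 1 + 4q ⟹ q = 8/13.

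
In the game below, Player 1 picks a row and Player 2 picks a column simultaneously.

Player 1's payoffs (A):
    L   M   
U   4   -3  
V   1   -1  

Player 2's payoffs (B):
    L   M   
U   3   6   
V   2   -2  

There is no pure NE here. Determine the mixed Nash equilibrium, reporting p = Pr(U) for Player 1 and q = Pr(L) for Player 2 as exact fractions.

Each player's mixing probability is pinned down by making the *other* player indifferent.
Player 2 indifferent between L and M: p·3 + (1−p)·2 = p·6 + (1−p)·(-2) ⟹ 2 + 1p = (-2) + 8p ⟹ p = 4/7.
Player 1 indifferent between U and V: q·4 + (1−q)·(-3) = q·1 + (1−q)·(-1) ⟹ (-3) + 7q = (-1) + 2q ⟹ q = 2/5.

p = 4/7, q = 2/5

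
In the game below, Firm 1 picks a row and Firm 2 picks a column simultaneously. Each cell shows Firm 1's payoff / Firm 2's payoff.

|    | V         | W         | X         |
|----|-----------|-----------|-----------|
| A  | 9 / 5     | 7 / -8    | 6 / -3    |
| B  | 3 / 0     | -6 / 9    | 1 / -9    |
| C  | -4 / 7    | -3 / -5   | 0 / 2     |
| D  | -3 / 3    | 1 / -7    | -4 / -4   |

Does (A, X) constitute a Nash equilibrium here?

No

Holding Firm 2 at X: Firm 1 gets 6 from A, versus 1 from B, 0 from C, -4 from D. No profitable deviation for Firm 1.
Holding Firm 1 at A: Firm 2 gets -3 from X but could get 5 by switching to V. Firm 2 has a profitable deviation.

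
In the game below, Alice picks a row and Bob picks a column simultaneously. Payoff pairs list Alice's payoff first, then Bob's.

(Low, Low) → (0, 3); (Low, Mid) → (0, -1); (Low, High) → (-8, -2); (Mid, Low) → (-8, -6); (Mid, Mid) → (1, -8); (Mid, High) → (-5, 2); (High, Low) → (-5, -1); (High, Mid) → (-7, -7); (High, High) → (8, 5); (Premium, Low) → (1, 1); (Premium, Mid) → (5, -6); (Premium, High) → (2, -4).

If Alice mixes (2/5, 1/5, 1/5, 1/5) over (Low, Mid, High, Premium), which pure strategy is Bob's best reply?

Low

Bob's best reply maximizes expected payoff against the mix.
Low: (2/5)·3 + (1/5)·(-6) + (1/5)·(-1) + (1/5)·1 = 0
Mid: (2/5)·(-1) + (1/5)·(-8) + (1/5)·(-7) + (1/5)·(-6) = -23/5
High: (2/5)·(-2) + (1/5)·2 + (1/5)·5 + (1/5)·(-4) = -1/5
Highest expected payoff is 0, from Low.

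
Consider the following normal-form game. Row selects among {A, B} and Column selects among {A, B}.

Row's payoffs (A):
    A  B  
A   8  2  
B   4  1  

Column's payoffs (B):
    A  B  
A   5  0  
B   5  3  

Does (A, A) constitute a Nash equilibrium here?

Yes

Holding Column at A: Row gets 8 from A, versus 4 from B. No profitable deviation for Row.
Holding Row at A: Column gets 5 from A, versus 0 from B. No profitable deviation for Column either.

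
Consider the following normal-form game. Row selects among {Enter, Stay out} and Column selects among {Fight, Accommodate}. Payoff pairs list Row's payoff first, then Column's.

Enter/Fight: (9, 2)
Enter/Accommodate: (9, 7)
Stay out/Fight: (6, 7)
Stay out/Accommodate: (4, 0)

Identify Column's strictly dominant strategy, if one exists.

None

A strategy is strictly dominant if it gives Column a strictly higher payoff than every other strategy, against every choice by the opponent.
Fight is not dominant: against Enter, Accommodate gives 7 > 2.
Accommodate is not dominant: against Stay out, Fight gives 7 > 0.
No single strategy is best against every opponent action.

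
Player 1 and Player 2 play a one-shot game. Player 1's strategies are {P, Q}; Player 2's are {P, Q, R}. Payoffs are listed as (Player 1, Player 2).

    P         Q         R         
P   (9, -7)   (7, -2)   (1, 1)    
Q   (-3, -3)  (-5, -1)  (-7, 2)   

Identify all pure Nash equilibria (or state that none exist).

(P, R)

A profile is a Nash equilibrium when each player is best-responding to the other.
Player 1's best responses — vs P: P (payoff 9); vs Q: P (payoff 7); vs R: P (payoff 1).
Player 2's best responses — vs P: R (payoff 1); vs Q: R (payoff 2).
The only mutual best response is (P, R); neither player gains by switching there.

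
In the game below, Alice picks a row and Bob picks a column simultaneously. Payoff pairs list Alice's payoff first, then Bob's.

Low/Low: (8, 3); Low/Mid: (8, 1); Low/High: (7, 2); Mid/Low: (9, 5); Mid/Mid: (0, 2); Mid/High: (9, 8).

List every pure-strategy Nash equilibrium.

(Mid, High)

Find each player's best response to every opponent strategy; NE are the intersections.
Alice's best responses — vs Low: Mid (payoff 9); vs Mid: Low (payoff 8); vs High: Mid (payoff 9).
Bob's best responses — vs Low: Low (payoff 3); vs Mid: High (payoff 8).
The only mutual best response is (Mid, High); neither player gains by switching there.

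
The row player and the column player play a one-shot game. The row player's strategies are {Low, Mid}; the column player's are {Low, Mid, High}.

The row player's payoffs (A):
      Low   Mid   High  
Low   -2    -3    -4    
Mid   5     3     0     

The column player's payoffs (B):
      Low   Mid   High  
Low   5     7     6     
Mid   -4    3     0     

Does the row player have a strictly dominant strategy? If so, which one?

Mid

Check whether one of the row player's strategies beats all alternatives regardless of what the opponent does.
Mid strictly dominates: vs Low: 5 > -2; vs Mid: 3 > -3; vs High: 0 > -4.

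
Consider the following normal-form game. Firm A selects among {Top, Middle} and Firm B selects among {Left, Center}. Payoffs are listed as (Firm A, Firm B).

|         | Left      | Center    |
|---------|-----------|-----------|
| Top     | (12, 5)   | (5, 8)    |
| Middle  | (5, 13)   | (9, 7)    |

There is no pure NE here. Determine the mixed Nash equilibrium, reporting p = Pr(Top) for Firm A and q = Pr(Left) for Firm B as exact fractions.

p = 2/3, q = 4/11

Each player's mixing probability is pinned down by making the *other* player indifferent.
Firm B indifferent between Left and Center: p·5 + (1−p)·13 = p·8 + (1−p)·7 ⟹ 13 + (-8)p = 7 + 1p ⟹ p = 2/3.
Firm A indifferent between Top and Middle: q·12 + (1−q)·5 = q·5 + (1−q)·9 ⟹ 5 + 7q = 9 + (-4)q ⟹ q = 4/11.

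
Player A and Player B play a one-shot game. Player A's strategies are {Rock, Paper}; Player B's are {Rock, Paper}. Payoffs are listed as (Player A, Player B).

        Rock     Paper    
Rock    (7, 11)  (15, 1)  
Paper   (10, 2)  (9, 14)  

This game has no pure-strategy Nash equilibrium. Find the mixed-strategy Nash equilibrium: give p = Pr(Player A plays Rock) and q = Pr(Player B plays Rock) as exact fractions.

p = 6/11, q = 2/3

Each player's mixing probability is pinned down by making the *other* player indifferent.
Player B indifferent between Rock and Paper: p·11 + (1−p)·2 = p·1 + (1−p)·14 ⟹ 2 + 9p = 14 + (-13)p ⟹ p = 6/11.
Player A indifferent between Rock and Paper: q·7 + (1−q)·15 = q·10 + (1−q)·9 ⟹ 15 + (-8)q = 9 + 1q ⟹ q = 2/3.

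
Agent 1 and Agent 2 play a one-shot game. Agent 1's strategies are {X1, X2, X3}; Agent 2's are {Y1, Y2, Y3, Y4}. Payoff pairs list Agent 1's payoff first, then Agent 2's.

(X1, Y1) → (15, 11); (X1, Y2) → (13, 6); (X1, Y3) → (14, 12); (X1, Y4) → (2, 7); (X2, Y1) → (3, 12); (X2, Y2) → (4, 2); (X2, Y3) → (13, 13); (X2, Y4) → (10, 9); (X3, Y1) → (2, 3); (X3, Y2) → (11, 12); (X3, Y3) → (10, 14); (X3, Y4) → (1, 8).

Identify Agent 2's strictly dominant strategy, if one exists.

A strategy is strictly dominant if it gives Agent 2 a strictly higher payoff than every other strategy, against every choice by the opponent.
Y3 strictly dominates: vs X1: 12 > each of {11, 6, 7}; vs X2: 13 > each of {12, 2, 9}; vs X3: 14 > each of {3, 12, 8}.

Y3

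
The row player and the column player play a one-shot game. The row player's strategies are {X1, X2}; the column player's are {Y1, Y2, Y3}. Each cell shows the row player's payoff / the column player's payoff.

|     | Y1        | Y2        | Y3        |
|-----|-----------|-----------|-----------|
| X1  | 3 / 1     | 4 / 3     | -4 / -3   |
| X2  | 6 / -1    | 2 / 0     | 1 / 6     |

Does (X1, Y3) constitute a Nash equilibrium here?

No

Holding the column player at Y3: the row player gets -4 from X1 but could get 1 by switching to X2. The row player has a profitable deviation.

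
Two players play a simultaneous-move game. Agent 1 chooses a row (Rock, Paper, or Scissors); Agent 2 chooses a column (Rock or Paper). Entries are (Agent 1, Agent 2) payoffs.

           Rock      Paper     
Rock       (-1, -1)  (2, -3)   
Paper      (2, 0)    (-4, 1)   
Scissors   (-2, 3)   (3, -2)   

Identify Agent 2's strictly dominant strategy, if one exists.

None

A strategy is strictly dominant if it gives Agent 2 a strictly higher payoff than every other strategy, against every choice by the opponent.
Rock is not dominant: against Paper, Paper gives 1 > 0.
Paper is not dominant: against Rock, Rock gives -1 > -3.
No single strategy is best against every opponent action.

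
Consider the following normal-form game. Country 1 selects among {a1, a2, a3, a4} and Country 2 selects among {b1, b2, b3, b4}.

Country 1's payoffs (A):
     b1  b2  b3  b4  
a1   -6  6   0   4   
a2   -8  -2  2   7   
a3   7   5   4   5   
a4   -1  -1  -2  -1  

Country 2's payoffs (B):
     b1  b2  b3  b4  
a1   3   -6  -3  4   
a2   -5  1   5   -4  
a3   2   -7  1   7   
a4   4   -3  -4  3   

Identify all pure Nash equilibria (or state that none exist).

None

Check mutual best responses: a cell is a NE iff neither player can gain by unilaterally deviating.
Country 1's best responses — vs b1: a3 (payoff 7); vs b2: a1 (payoff 6); vs b3: a3 (payoff 4); vs b4: a2 (payoff 7).
Country 2's best responses — vs a1: b4 (payoff 4); vs a2: b3 (payoff 5); vs a3: b4 (payoff 7); vs a4: b1 (payoff 4).
No cell has both players best-responding. For instance, Country 1's best reply to b3 is a3, but against a3 Country 2 prefers b4 over b3.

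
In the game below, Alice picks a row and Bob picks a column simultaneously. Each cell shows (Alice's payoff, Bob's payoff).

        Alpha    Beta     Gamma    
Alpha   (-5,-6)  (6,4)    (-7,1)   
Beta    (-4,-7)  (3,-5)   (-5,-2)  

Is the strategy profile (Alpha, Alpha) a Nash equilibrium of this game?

No

Holding Bob at Alpha: Alice gets -5 from Alpha but could get -4 by switching to Beta. Alice has a profitable deviation.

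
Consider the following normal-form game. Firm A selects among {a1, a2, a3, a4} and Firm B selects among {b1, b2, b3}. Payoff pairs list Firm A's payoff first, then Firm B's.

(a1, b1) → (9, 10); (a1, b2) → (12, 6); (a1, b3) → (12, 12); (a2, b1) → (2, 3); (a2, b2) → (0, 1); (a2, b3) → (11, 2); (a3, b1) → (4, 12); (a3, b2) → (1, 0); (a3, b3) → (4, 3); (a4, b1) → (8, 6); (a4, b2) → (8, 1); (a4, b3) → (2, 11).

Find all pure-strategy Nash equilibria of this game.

(a1, b3)

A profile is a Nash equilibrium when each player is best-responding to the other.
Firm A's best responses — vs b1: a1 (payoff 9); vs b2: a1 (payoff 12); vs b3: a1 (payoff 12).
Firm B's best responses — vs a1: b3 (payoff 12); vs a2: b1 (payoff 3); vs a3: b1 (payoff 12); vs a4: b3 (payoff 11).
The only mutual best response is (a1, b3); neither player gains by switching there.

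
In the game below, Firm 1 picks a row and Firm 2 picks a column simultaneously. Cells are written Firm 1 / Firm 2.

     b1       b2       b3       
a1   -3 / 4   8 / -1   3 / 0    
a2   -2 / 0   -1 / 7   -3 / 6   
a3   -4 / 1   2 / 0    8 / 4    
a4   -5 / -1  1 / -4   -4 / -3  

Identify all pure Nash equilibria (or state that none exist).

Find each player's best response to every opponent strategy; NE are the intersections.
Firm 1's best responses — vs b1: a2 (payoff -2); vs b2: a1 (payoff 8); vs b3: a3 (payoff 8).
Firm 2's best responses — vs a1: b1 (payoff 4); vs a2: b2 (payoff 7); vs a3: b3 (payoff 4); vs a4: b1 (payoff -1).
The only mutual best response is (a3, b3); neither player gains by switching there.

(a3, b3)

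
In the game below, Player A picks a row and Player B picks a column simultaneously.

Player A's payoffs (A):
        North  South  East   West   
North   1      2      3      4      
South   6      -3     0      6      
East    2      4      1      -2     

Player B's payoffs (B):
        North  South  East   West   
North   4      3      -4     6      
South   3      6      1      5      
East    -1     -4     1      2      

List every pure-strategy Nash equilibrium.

No pure-strategy Nash equilibrium

Find each player's best response to every opponent strategy; NE are the intersections.
Player A's best responses — vs North: South (payoff 6); vs South: East (payoff 4); vs East: North (payoff 3); vs West: South (payoff 6).
Player B's best responses — vs North: West (payoff 6); vs South: South (payoff 6); vs East: West (payoff 2).
No cell has both players best-responding. For instance, Player A's best reply to East is North, but against North Player B prefers West over East.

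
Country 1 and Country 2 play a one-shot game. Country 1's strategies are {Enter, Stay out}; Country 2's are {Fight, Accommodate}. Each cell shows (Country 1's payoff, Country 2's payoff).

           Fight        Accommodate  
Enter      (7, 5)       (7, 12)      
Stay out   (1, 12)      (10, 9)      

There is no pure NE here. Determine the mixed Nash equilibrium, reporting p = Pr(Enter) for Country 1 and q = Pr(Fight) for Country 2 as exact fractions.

p = 3/10, q = 1/3

Each player's mixing probability is pinned down by making the *other* player indifferent.
Country 2 indifferent between Fight and Accommodate: p·5 + (1−p)·12 = p·12 + (1−p)·9 ⟹ 12 + (-7)p = 9 + 3p ⟹ p = 3/10.
Country 1 indifferent between Enter and Stay out: q·7 + (1−q)·7 = q·1 + (1−q)·10 ⟹ 7 + 0q = 10 + (-9)q ⟹ q = 1/3.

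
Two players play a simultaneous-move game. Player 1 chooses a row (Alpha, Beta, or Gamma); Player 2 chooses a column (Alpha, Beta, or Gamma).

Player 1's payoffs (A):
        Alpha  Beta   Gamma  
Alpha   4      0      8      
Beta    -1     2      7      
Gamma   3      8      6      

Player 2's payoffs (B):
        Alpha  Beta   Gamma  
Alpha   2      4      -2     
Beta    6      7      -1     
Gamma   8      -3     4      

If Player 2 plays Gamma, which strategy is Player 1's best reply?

With Player 2 fixed at Gamma, Player 1's payoffs are: Alpha → 8, Beta → 7, Gamma → 6.
The maximum is 8, achieved by Alpha.

Alpha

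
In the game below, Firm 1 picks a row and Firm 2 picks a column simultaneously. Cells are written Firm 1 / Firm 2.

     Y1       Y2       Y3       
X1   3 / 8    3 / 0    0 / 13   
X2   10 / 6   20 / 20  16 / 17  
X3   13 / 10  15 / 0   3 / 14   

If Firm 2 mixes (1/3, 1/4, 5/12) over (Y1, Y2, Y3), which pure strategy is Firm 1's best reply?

Compute Firm 1's expected payoff from each pure strategy against the given mix.
X1: (1/3)·3 + (1/4)·3 + (5/12)·0 = 7/4
X2: (1/3)·10 + (1/4)·20 + (5/12)·16 = 15
X3: (1/3)·13 + (1/4)·15 + (5/12)·3 = 28/3
Highest expected payoff is 15, from X2.

X2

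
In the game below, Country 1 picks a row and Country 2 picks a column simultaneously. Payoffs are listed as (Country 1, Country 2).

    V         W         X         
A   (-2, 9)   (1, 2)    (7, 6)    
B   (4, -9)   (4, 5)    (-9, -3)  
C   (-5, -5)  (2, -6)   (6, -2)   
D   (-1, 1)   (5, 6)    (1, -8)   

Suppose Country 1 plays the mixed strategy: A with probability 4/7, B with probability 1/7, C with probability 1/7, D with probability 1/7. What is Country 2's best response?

V

Compute Country 2's expected payoff from each pure strategy against the given mix.
V: (4/7)·9 + (1/7)·(-9) + (1/7)·(-5) + (1/7)·1 = 23/7
W: (4/7)·2 + (1/7)·5 + (1/7)·(-6) + (1/7)·6 = 13/7
X: (4/7)·6 + (1/7)·(-3) + (1/7)·(-2) + (1/7)·(-8) = 11/7
Highest expected payoff is 23/7, from V.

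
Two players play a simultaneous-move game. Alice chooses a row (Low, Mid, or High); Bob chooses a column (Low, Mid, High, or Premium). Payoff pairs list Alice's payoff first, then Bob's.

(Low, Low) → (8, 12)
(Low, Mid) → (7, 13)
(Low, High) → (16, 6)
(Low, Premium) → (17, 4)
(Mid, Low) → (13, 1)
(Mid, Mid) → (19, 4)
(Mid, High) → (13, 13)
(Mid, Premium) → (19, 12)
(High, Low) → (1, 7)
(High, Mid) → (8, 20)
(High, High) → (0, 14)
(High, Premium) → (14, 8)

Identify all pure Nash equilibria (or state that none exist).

There is no pure-strategy Nash equilibrium

Check mutual best responses: a cell is a NE iff neither player can gain by unilaterally deviating.
Alice's best responses — vs Low: Mid (payoff 13); vs Mid: Mid (payoff 19); vs High: Low (payoff 16); vs Premium: Mid (payoff 19).
Bob's best responses — vs Low: Mid (payoff 13); vs Mid: High (payoff 13); vs High: Mid (payoff 20).
No cell has both players best-responding. For instance, Alice's best reply to Mid is Mid, but against Mid Bob prefers High over Mid.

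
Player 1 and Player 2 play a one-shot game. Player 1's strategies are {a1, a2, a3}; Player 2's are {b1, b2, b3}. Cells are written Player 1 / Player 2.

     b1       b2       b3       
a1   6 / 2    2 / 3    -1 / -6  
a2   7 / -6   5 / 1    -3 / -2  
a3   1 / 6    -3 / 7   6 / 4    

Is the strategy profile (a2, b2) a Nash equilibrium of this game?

Holding Player 2 at b2: Player 1 gets 5 from a2, versus 2 from a1, -3 from a3. No profitable deviation for Player 1.
Holding Player 1 at a2: Player 2 gets 1 from b2, versus -6 from b1, -2 from b3. No profitable deviation for Player 2 either.

Yes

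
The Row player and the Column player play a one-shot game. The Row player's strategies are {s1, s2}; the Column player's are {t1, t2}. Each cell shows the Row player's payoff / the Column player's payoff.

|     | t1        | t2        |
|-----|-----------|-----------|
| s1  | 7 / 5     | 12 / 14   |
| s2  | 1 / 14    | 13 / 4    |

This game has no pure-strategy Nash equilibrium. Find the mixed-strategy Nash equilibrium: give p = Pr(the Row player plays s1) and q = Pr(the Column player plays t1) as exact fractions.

Each player's mixing probability is pinned down by making the *other* player indifferent.
The Column player indifferent between t1 and t2: p·5 + (1−p)·14 = p·14 + (1−p)·4 ⟹ 14 + (-9)p = 4 + 10p ⟹ p = 10/19.
The Row player indifferent between s1 and s2: q·7 + (1−q)·12 = q·1 + (1−q)·13 ⟹ 12 + (-5)q = 13 + (-12)q ⟹ q = 1/7.

p = 10/19, q = 1/7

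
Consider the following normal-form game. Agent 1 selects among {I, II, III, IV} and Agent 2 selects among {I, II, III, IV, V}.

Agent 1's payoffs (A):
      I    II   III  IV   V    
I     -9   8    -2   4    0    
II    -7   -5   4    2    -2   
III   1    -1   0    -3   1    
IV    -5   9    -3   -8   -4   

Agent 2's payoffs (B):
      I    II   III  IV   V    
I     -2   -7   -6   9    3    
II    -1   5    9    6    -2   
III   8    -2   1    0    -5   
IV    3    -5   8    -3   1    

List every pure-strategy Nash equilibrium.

Check mutual best responses: a cell is a NE iff neither player can gain by unilaterally deviating.
Agent 1's best responses — vs I: III (payoff 1); vs II: IV (payoff 9); vs III: II (payoff 4); vs IV: I (payoff 4); vs V: III (payoff 1).
Agent 2's best responses — vs I: IV (payoff 9); vs II: III (payoff 9); vs III: I (payoff 8); vs IV: III (payoff 8).
Mutual best responses occur at (I, IV), (II, III), and (III, I); at each, neither player gains by switching.

(I, IV), (II, III), and (III, I)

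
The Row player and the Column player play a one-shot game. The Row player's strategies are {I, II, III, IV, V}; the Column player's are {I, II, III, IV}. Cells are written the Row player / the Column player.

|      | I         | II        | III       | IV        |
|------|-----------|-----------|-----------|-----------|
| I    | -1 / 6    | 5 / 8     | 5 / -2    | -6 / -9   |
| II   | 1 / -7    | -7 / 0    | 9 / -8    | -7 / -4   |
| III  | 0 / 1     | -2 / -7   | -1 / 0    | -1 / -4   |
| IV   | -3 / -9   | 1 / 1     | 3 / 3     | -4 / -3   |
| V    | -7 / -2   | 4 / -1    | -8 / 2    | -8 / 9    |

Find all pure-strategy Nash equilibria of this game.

Check mutual best responses: a cell is a NE iff neither player can gain by unilaterally deviating.
The Row player's best responses — vs I: II (payoff 1); vs II: I (payoff 5); vs III: II (payoff 9); vs IV: III (payoff -1).
The Column player's best responses — vs I: II (payoff 8); vs II: II (payoff 0); vs III: I (payoff 1); vs IV: III (payoff 3); vs V: IV (payoff 9).
The only mutual best response is (I, II); neither player gains by switching there.

(I, II)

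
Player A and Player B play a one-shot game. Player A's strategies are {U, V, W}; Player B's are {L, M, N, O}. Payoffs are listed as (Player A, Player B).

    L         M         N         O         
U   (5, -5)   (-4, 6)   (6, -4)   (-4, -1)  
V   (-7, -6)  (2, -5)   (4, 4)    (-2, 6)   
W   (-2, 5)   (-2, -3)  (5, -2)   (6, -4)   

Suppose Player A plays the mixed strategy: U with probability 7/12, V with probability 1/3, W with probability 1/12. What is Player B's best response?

M

Compute Player B's expected payoff from each pure strategy against the given mix.
L: (7/12)·(-5) + (1/3)·(-6) + (1/12)·5 = -9/2
M: (7/12)·6 + (1/3)·(-5) + (1/12)·(-3) = 19/12
N: (7/12)·(-4) + (1/3)·4 + (1/12)·(-2) = -7/6
O: (7/12)·(-1) + (1/3)·6 + (1/12)·(-4) = 13/12
Highest expected payoff is 19/12, from M.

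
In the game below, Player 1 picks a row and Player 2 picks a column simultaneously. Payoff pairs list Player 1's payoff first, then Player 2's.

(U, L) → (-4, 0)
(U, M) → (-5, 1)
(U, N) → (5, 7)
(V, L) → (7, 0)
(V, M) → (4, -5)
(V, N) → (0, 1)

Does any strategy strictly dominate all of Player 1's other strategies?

None

Check whether one of Player 1's strategies beats all alternatives regardless of what the opponent does.
U is not dominant: against L, V gives 7 > -4.
V is not dominant: against N, U gives 5 > 0.
No single strategy is best against every opponent action.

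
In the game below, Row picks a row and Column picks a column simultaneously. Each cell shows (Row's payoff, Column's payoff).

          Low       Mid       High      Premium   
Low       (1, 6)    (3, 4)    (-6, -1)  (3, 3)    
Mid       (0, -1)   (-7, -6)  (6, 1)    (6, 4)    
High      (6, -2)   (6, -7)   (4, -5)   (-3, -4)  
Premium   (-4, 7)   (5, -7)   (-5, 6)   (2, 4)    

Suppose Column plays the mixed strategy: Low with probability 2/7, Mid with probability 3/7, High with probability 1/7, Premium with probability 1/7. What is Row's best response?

High

Row's best reply maximizes expected payoff against the mix.
Low: (2/7)·1 + (3/7)·3 + (1/7)·(-6) + (1/7)·3 = 8/7
Mid: (2/7)·0 + (3/7)·(-7) + (1/7)·6 + (1/7)·6 = -9/7
High: (2/7)·6 + (3/7)·6 + (1/7)·4 + (1/7)·(-3) = 31/7
Premium: (2/7)·(-4) + (3/7)·5 + (1/7)·(-5) + (1/7)·2 = 4/7
Highest expected payoff is 31/7, from High.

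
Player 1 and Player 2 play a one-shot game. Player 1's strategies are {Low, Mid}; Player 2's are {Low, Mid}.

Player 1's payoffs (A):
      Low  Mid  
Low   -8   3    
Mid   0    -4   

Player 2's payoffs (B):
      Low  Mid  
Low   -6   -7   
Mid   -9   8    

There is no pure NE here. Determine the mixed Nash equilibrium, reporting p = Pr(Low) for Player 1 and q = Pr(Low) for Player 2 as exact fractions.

p = 17/18, q = 7/15

Each player's mixing probability is pinned down by making the *other* player indifferent.
Player 2 indifferent between Low and Mid: p·(-6) + (1−p)·(-9) = p·(-7) + (1−p)·8 ⟹ (-9) + 3p = 8 + (-15)p ⟹ p = 17/18.
Player 1 indifferent between Low and Mid: q·(-8) + (1−q)·3 = q·0 + (1−q)·(-4) ⟹ 3 + (-11)q = (-4) + 4q ⟹ q = 7/15.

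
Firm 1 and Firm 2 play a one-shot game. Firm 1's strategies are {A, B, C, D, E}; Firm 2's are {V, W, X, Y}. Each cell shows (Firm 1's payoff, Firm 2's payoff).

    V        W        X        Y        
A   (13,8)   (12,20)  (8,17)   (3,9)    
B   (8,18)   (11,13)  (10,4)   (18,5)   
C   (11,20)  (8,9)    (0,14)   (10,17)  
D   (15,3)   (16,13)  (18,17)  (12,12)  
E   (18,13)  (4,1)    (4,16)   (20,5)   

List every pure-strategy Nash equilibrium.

Check mutual best responses: a cell is a NE iff neither player can gain by unilaterally deviating.
Firm 1's best responses — vs V: E (payoff 18); vs W: D (payoff 16); vs X: D (payoff 18); vs Y: E (payoff 20).
Firm 2's best responses — vs A: W (payoff 20); vs B: V (payoff 18); vs C: V (payoff 20); vs D: X (payoff 17); vs E: X (payoff 16).
The only mutual best response is (D, X); neither player gains by switching there.

(D, X)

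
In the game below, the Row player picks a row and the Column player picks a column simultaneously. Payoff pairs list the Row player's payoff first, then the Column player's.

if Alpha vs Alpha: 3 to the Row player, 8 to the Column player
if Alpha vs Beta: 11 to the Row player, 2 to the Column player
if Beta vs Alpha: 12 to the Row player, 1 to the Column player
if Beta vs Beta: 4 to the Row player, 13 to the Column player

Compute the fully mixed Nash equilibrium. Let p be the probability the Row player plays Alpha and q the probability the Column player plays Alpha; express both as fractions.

p = 2/3, q = 7/16

In a mixed NE each player is indifferent between their pure strategies, so the opponent's mix sets the indifference.
The Column player indifferent between Alpha and Beta: p·8 + (1−p)·1 = p·2 + (1−p)·13 ⟹ 1 + 7p = 13 + (-11)p ⟹ p = 2/3.
The Row player indifferent between Alpha and Beta: q·3 + (1−q)·11 = q·12 + (1−q)·4 ⟹ 11 + (-8)q = 4 + 8q ⟹ q = 7/16.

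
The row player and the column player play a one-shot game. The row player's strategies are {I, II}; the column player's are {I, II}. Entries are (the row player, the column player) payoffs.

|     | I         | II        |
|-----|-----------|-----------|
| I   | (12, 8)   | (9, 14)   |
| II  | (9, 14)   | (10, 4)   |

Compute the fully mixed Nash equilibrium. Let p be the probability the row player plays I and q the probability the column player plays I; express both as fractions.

p = 5/8, q = 1/4

Each player's mixing probability is pinned down by making the *other* player indifferent.
The column player indifferent between I and II: p·8 + (1−p)·14 = p·14 + (1−p)·4 ⟹ 14 + (-6)p = 4 + 10p ⟹ p = 5/8.
The row player indifferent between I and II: q·12 + (1−q)·9 = q·9 + (1−q)·10 ⟹ 9 + 3q = 10 + (-1)q ⟹ q = 1/4.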